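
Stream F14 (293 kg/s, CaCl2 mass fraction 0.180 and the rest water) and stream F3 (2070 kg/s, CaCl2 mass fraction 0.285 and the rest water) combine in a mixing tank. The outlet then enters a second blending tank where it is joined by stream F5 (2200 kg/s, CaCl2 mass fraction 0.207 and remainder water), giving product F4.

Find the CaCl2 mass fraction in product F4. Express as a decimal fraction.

Overall, product flow = 4563 kg/s.
CaCl2 in = 293×0.180 + 2070×0.285 + 2200×0.207 = 1098.1 kg/s.
CaCl2 fraction in F4 = 0.241.

0.241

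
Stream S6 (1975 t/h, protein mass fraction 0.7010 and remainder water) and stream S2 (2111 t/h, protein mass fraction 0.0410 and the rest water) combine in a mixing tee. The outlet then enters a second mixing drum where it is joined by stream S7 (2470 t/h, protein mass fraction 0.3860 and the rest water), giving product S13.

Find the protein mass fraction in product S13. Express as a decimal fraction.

0.3698

Overall, product flow = 6556 t/h.
protein in = 1975×0.701 + 2111×0.041 + 2470×0.386 = 2424.4 t/h.
protein fraction in S13 = 0.3698.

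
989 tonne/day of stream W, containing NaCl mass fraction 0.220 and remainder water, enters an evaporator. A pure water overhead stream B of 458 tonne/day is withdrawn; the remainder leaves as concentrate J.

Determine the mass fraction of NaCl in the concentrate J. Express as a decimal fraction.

0.410

NaCl is not removed: 989×0.220 = 217.58 tonne/day of NaCl enters J.
Concentrate = 989 − 458 = 531 tonne/day.
Mass fraction = 217.58/531 = 0.410.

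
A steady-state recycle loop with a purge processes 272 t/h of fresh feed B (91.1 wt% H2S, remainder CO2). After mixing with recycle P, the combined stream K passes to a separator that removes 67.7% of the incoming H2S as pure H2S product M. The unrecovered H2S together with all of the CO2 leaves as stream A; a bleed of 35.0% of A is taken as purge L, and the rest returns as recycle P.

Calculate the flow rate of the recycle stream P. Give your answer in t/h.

CO2 enters only via B and leaves only via the purge: 272×0.089 = 0.350×(CO2 in A), and the separator passes all CO2, so CO2 in K = CO2 in A = 69.166 t/h.
H2S in K: m_A = 272×0.911 + (1−0.350)·(1−0.677)·m_A, so m_A = 247.79/0.7901 = 313.64 t/h.
A = (1−0.677)×313.64 + 69.166 = 170.47 t/h.
Recycle P = (1−0.350)×170.47 = 110.81 t/h.

110.8 t/h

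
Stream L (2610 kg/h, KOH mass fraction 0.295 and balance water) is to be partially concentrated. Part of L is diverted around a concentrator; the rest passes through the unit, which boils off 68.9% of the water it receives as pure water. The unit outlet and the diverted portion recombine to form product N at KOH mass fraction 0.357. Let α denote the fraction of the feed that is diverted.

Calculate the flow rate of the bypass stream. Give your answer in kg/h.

All 2610×0.295 = 769.95 kg/h of KOH reaches N, so N = 769.95/0.357 = 2156.7 kg/h and vapour = 453.28 kg/h.
The evaporator receives (1−α)·2610 of feed at 0.705 water and removes 0.689 of that water:
0.689×0.705×(1−α)×2610 = 453.28
(1−α) = 453.28/1267.8 = 0.3575;  α = 0.6425.
Bypass flow = 0.6425×2610 = 1676.8 kg/h.

1677 kg/h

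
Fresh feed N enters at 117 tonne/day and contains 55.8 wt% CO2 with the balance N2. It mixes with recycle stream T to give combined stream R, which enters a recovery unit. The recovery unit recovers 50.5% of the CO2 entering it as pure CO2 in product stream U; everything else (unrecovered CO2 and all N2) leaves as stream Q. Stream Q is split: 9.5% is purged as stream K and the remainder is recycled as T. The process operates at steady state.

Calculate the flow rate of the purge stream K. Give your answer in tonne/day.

N2 enters only via N and leaves only via the purge: 117×0.442 = 0.095×(N2 in Q), and the recovery unit passes all N2, so N2 in R = N2 in Q = 544.36 tonne/day.
CO2 in R: m_A = 117×0.558 + (1−0.095)·(1−0.505)·m_A, so m_A = 65.286/0.5520 = 118.27 tonne/day.
Q = (1−0.505)×118.27 + 544.36 = 602.9 tonne/day.
Purge K = 0.095×602.9 = 57.275 tonne/day.

57.28 tonne/day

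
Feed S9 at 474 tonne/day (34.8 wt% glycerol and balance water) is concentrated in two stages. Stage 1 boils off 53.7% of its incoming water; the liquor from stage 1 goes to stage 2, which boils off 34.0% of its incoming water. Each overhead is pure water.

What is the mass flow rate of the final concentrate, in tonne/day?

water in feed = 474×0.652 = 309.05 tonne/day.
After stage 1: water left = (1−0.537)×309.05 = 143.09; stream total = 308.04 tonne/day.
After stage 2: water left = (1−0.340)×143.09 = 94.439; final concentrate = 259.39 tonne/day.

259.4 tonne/day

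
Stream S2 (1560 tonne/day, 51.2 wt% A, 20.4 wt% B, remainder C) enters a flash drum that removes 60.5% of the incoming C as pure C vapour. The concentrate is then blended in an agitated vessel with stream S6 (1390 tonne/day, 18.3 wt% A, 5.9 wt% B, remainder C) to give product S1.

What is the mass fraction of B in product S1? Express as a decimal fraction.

Vapour removed = 0.605×0.284×1560 = 268.04 tonne/day; concentrate = 1292 tonne/day.
B reaching the mixer = 318.24 (from concentrate) + 1390×0.059 = 400.25 tonne/day.
Product flow = 1292 + 1390 = 2682 tonne/day; B fraction = 0.149.

0.149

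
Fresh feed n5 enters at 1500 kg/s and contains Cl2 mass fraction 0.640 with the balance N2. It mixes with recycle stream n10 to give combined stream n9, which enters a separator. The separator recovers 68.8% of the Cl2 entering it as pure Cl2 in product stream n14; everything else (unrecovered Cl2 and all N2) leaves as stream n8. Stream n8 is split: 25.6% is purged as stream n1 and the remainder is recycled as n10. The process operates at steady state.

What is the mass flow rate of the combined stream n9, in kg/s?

3360 kg/s

N2 enters only via n5 and leaves only via the purge: 1500×0.360 = 0.256×(N2 in n8), and the separator passes all N2, so N2 in n9 = N2 in n8 = 2109.4 kg/s.
Cl2 in n9: m_A = 1500×0.640 + (1−0.256)·(1−0.688)·m_A, so m_A = 960/0.7679 = 1250.2 kg/s.
n9 = 1250.2 + 2109.4 = 3359.6 kg/s.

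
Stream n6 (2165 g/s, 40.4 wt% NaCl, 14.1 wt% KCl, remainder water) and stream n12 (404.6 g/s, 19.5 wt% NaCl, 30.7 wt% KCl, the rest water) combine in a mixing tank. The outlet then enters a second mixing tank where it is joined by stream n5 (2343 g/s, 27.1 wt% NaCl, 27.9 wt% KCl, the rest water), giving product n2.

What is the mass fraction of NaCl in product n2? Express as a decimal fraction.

0.323

Overall, product flow = 4912.6 g/s.
NaCl in = 2165×0.404 + 404.6×0.195 + 2343×0.271 = 1588.5 g/s.
NaCl fraction in n2 = 0.323.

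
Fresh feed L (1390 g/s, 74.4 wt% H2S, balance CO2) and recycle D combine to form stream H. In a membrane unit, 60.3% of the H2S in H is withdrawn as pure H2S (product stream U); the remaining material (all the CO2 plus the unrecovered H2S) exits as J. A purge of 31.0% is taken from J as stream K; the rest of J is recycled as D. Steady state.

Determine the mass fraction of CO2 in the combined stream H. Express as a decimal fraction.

CO2 enters only via L and leaves only via the purge: 1390×0.256 = 0.310×(CO2 in J), and the membrane unit passes all CO2, so CO2 in H = CO2 in J = 1147.9 g/s.
H2S in H: m_A = 1390×0.744 + (1−0.310)·(1−0.603)·m_A, so m_A = 1034.2/0.7261 = 1424.3 g/s.
H = 1424.3 + 1147.9 = 2572.2 g/s.
CO2 fraction in H = 1147.9/2572.2 = 0.446.

0.446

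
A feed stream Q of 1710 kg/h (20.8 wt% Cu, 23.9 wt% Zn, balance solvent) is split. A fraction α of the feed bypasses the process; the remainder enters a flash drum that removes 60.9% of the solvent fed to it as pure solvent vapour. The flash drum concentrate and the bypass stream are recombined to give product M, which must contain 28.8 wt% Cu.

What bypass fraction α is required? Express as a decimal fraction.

0.175

All 1710×0.208 = 355.68 kg/h of Cu reaches M, so M = 355.68/0.288 = 1235 kg/h and vapour = 475 kg/h.
The evaporator receives (1−α)·1710 of feed at 0.553 solvent and removes 0.609 of that solvent:
0.609×0.553×(1−α)×1710 = 475
(1−α) = 475/575.89 = 0.8248;  α = 0.1752.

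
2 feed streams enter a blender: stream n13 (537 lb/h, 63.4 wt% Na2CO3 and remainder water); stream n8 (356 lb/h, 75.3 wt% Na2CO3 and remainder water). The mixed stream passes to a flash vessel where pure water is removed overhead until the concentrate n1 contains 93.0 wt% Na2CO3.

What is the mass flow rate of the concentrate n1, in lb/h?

Na2CO3 entering = 537×0.634 + 356×0.753 = 608.53 lb/h.
All Na2CO3 reports to n1, so n1 = 608.53/0.930 = 654.33 lb/h.

654.3 lb/h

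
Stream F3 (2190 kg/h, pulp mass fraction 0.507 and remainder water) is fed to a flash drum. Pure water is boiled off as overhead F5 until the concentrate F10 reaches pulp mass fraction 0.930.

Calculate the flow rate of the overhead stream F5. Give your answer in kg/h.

pulp is conserved: 2190×0.507 = 1110.3 kg/h all reports to the concentrate.
Concentrate = 1110.3/(target fraction) = 1193.9 kg/h.
Overhead = 2190 − 1193.9 = 996.1 kg/h.

996.1 kg/h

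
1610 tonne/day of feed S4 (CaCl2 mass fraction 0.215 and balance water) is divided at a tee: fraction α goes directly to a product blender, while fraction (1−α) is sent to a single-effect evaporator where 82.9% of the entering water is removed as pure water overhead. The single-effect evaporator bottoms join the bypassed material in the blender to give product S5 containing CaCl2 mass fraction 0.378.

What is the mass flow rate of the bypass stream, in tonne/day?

543.2 tonne/day

All 1610×0.215 = 346.15 tonne/day of CaCl2 reaches S5, so S5 = 346.15/0.378 = 915.74 tonne/day and vapour = 694.26 tonne/day.
The evaporator receives (1−α)·1610 of feed at 0.785 water and removes 0.829 of that water:
0.829×0.785×(1−α)×1610 = 694.26
(1−α) = 694.26/1047.7 = 0.6626;  α = 0.3374.
Bypass flow = 0.3374×1610 = 543.16 tonne/day.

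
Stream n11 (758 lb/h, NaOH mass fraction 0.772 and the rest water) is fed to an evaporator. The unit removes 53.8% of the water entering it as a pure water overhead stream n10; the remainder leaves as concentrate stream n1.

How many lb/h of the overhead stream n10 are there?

92.98 lb/h

water entering = 758×0.228 = 172.82 lb/h; overhead removed = 0.538×172.82 = 92.979 lb/h.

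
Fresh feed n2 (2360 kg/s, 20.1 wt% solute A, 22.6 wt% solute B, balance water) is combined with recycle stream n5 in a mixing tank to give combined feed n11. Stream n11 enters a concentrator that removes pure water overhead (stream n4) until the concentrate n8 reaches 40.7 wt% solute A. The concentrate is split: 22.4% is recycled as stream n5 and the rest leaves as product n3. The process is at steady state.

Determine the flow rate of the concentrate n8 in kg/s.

1502 kg/s

Overall solute A balance (none leaves overhead): solute A in fresh feed = solute A in product, i.e. 2360×0.201 = (1−0.224)·n8·0.407.
n8 = 474.36/(0.407×0.776) = 1501.9 kg/s.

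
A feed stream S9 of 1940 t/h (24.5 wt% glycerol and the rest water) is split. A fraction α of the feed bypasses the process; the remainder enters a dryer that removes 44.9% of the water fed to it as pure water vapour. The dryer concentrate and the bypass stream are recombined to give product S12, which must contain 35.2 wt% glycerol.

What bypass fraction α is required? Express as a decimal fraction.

All 1940×0.245 = 475.3 t/h of glycerol reaches S12, so S12 = 475.3/0.352 = 1350.3 t/h and vapour = 589.72 t/h.
The evaporator receives (1−α)·1940 of feed at 0.755 water and removes 0.449 of that water:
0.449×0.755×(1−α)×1940 = 589.72
(1−α) = 589.72/657.65 = 0.8967;  α = 0.1033.

0.103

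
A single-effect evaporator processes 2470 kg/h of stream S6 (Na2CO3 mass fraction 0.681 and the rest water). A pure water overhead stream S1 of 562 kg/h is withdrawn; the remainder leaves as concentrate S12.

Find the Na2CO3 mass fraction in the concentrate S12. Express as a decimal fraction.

Na2CO3 is not removed: 2470×0.681 = 1682.1 kg/h of Na2CO3 enters S12.
Concentrate = 2470 − 562 = 1908 kg/h.
Mass fraction = 1682.1/1908 = 0.882.

0.882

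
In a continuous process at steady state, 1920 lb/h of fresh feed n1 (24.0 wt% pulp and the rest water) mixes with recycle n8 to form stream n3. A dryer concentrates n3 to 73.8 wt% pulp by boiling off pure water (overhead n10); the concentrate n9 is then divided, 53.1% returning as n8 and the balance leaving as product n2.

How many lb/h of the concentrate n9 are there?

1331 lb/h

Overall pulp balance (none leaves overhead): pulp in fresh feed = pulp in product, i.e. 1920×0.240 = (1−0.531)·n9·0.738.
n9 = 460.8/(0.738×0.469) = 1331.3 lb/h.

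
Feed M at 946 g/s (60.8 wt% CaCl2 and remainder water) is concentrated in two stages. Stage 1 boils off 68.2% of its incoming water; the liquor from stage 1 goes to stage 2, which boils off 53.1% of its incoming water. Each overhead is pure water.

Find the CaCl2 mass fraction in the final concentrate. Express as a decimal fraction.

0.9123

water in feed = 946×0.392 = 370.83 g/s.
After stage 1: water left = (1−0.682)×370.83 = 117.92; stream total = 693.09 g/s.
After stage 2: water left = (1−0.531)×117.92 = 55.307; final concentrate = 630.47 g/s.
CaCl2 fraction = 575.17/630.47 = 0.9123.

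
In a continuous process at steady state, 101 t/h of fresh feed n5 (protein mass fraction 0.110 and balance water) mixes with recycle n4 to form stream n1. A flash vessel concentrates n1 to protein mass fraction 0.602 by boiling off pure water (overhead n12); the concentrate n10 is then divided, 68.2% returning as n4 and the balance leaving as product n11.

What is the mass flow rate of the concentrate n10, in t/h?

58.04 t/h

Overall protein balance (none leaves overhead): protein in fresh feed = protein in product, i.e. 101×0.110 = (1−0.682)·n10·0.602.
n10 = 11.11/(0.602×0.318) = 58.035 t/h.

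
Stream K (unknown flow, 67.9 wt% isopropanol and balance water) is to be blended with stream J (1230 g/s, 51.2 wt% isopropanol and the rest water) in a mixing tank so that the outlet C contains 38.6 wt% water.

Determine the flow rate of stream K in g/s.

1930 g/s

Let K be the unknown flow. Total out = 1230 + K.
water balance: 600.24 + 0.321·K = 0.386·(1230 + K)
(0.321 − 0.386)·K = 0.386×1230 − 600.24 = -125.46
K = -125.46 / -0.065 = 1930.2 g/s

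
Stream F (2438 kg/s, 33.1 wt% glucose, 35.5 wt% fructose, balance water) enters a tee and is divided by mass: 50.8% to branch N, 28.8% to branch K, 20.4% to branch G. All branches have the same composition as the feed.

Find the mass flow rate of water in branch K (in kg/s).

Branch K total = 0.288×2438 = 702.14 kg/s.
water in K = 0.314×702.14 = 220.47 kg/s.

220.5 kg/s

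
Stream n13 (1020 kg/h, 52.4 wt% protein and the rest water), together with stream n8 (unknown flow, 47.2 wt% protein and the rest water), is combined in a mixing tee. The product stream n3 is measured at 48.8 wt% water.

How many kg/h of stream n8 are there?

306 kg/h

Let n8 be the unknown flow. Total out = 1020 + n8.
water balance: 485.52 + 0.528·n8 = 0.488·(1020 + n8)
(0.528 − 0.488)·n8 = 0.488×1020 − 485.52 = 12.24
n8 = 12.24 / 0.040 = 306 kg/h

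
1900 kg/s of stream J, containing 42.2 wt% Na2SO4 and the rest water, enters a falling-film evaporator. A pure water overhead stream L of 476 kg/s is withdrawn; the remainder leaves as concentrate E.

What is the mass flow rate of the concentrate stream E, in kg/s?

Concentrate = 1900 − 476 = 1424 kg/s.

1424 kg/s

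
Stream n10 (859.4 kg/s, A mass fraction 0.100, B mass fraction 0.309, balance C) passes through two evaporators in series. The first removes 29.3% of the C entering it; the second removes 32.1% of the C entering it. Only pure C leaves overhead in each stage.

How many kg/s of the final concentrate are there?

C in feed = 859.4×0.591 = 507.91 kg/s.
After stage 1: C left = (1−0.293)×507.91 = 359.09; stream total = 710.58 kg/s.
After stage 2: C left = (1−0.321)×359.09 = 243.82; final concentrate = 595.32 kg/s.

595.3 kg/s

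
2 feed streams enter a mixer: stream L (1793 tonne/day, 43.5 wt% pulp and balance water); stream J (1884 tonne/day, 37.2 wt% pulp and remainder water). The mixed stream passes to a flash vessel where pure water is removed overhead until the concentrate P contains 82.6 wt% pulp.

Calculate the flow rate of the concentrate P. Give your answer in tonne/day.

pulp entering = 1793×0.435 + 1884×0.372 = 1480.8 tonne/day.
All pulp reports to P, so P = 1480.8/0.826 = 1792.7 tonne/day.

1793 tonne/day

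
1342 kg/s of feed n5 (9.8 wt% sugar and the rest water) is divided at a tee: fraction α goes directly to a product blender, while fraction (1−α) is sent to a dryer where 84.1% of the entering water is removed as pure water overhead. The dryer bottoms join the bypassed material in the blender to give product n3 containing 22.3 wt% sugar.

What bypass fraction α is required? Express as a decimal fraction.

All 1342×0.098 = 131.52 kg/s of sugar reaches n3, so n3 = 131.52/0.223 = 589.76 kg/s and vapour = 752.24 kg/s.
The evaporator receives (1−α)·1342 of feed at 0.902 water and removes 0.841 of that water:
0.841×0.902×(1−α)×1342 = 752.24
(1−α) = 752.24/1018 = 0.7389;  α = 0.2611.

0.261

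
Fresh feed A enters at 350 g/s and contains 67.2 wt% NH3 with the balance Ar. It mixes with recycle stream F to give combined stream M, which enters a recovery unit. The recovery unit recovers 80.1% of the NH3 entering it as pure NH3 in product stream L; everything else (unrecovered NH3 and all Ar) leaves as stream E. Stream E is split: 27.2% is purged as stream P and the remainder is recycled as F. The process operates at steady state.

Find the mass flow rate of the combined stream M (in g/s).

Ar enters only via A and leaves only via the purge: 350×0.328 = 0.272×(Ar in E), and the recovery unit passes all Ar, so Ar in M = Ar in E = 422.06 g/s.
NH3 in M: m_A = 350×0.672 + (1−0.272)·(1−0.801)·m_A, so m_A = 235.2/0.8551 = 275.05 g/s.
M = 275.05 + 422.06 = 697.11 g/s.

697.1 g/s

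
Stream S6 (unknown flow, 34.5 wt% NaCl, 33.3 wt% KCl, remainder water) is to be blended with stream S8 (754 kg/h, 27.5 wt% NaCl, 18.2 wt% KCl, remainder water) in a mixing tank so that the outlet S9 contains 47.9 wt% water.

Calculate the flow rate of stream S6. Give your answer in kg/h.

Let S6 be the unknown flow. Total out = 754 + S6.
water balance: 409.42 + 0.322·S6 = 0.479·(754 + S6)
(0.322 − 0.479)·S6 = 0.479×754 − 409.42 = -48.256
S6 = -48.256 / -0.157 = 307.36 kg/h

307.4 kg/h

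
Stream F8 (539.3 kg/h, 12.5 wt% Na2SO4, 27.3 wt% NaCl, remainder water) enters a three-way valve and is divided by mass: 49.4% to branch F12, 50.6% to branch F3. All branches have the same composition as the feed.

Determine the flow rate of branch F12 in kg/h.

266.4 kg/h

Branch F12 flow = 0.494×539.3 = 266.41 kg/h.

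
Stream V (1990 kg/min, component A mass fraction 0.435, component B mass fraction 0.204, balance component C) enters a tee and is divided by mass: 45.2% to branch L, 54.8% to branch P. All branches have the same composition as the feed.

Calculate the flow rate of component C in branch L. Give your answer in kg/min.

Branch L total = 0.452×1990 = 899.48 kg/min.
component C in L = 0.361×899.48 = 324.71 kg/min.

324.7 kg/min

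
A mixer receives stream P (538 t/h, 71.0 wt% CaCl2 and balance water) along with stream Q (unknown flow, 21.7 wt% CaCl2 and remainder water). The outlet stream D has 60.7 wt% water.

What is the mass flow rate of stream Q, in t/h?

969 t/h

Let Q be the unknown flow. Total out = 538 + Q.
water balance: 156.02 + 0.783·Q = 0.607·(538 + Q)
(0.783 − 0.607)·Q = 0.607×538 − 156.02 = 170.55
Q = 170.55 / 0.176 = 969.01 t/h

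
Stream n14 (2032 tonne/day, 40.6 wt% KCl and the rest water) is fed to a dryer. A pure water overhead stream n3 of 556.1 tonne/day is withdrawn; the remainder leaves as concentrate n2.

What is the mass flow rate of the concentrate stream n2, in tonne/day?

1476 tonne/day

Concentrate = 2032 − 556.1 = 1475.9 tonne/day.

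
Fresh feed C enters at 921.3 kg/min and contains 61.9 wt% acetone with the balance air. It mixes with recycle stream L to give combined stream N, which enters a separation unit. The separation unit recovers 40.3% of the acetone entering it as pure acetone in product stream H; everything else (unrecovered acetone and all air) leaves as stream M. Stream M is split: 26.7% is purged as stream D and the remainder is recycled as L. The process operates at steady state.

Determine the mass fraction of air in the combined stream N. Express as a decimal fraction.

air enters only via C and leaves only via the purge: 921.3×0.381 = 0.267×(air in M), and the separation unit passes all air, so air in N = air in M = 1314.7 kg/min.
acetone in N: m_A = 921.3×0.619 + (1−0.267)·(1−0.403)·m_A, so m_A = 570.28/0.5624 = 1014 kg/min.
N = 1014 + 1314.7 = 2328.7 kg/min.
air fraction in N = 1314.7/2328.7 = 0.565.

0.565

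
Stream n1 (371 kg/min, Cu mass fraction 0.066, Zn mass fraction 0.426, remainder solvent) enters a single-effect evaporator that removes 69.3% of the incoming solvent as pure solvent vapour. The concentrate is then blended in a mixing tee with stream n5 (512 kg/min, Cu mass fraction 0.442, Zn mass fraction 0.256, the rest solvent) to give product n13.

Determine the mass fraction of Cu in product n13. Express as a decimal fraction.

0.333

Vapour removed = 0.693×0.508×371 = 130.61 kg/min; concentrate = 240.39 kg/min.
Cu reaching the mixer = 24.486 (from concentrate) + 512×0.442 = 250.79 kg/min.
Product flow = 240.39 + 512 = 752.39 kg/min; Cu fraction = 0.333.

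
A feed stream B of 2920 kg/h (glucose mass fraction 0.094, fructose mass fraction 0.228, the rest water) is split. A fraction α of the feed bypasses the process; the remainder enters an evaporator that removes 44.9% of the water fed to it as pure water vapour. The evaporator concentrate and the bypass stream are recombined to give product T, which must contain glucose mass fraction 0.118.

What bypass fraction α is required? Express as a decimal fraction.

All 2920×0.094 = 274.48 kg/h of glucose reaches T, so T = 274.48/0.118 = 2326.1 kg/h and vapour = 593.9 kg/h.
The evaporator receives (1−α)·2920 of feed at 0.678 water and removes 0.449 of that water:
0.449×0.678×(1−α)×2920 = 593.9
(1−α) = 593.9/888.91 = 0.6681;  α = 0.3319.

0.332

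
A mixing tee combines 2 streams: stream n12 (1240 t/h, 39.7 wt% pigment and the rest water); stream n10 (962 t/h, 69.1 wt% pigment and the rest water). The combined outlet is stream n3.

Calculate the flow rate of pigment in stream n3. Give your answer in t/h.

pigment out = pigment in = 1240×0.397 + 962×0.691 = 1157 t/h.

1157 t/h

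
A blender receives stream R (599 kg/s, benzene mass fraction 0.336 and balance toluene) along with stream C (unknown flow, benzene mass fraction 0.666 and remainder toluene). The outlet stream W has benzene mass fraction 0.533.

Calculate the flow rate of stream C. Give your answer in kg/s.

887.2 kg/s

Let C be the unknown flow. Total out = 599 + C.
benzene balance: 201.26 + 0.666·C = 0.533·(599 + C)
(0.666 − 0.533)·C = 0.533×599 − 201.26 = 118
C = 118 / 0.133 = 887.24 kg/s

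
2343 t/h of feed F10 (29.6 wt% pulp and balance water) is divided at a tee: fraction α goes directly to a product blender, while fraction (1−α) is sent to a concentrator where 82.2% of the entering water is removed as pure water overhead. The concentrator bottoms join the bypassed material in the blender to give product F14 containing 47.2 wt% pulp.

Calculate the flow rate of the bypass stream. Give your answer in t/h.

833.3 t/h

All 2343×0.296 = 693.53 t/h of pulp reaches F14, so F14 = 693.53/0.472 = 1469.3 t/h and vapour = 873.66 t/h.
The evaporator receives (1−α)·2343 of feed at 0.704 water and removes 0.822 of that water:
0.822×0.704×(1−α)×2343 = 873.66
(1−α) = 873.66/1355.9 = 0.6444;  α = 0.3556.
Bypass flow = 0.3556×2343 = 833.27 t/h.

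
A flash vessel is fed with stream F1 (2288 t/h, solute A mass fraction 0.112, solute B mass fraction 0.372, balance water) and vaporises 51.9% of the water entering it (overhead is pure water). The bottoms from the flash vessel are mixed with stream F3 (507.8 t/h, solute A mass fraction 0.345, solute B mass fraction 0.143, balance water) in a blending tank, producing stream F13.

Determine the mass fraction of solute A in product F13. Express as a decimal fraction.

0.198

Vapour removed = 0.519×0.516×2288 = 612.74 t/h; concentrate = 1675.3 t/h.
solute A reaching the mixer = 256.26 (from concentrate) + 507.8×0.345 = 431.45 t/h.
Product flow = 1675.3 + 507.8 = 2183.1 t/h; solute A fraction = 0.198.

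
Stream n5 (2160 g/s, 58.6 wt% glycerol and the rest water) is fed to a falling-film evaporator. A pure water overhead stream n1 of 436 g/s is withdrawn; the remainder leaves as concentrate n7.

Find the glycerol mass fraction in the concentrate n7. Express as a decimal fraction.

0.734

glycerol is not removed: 2160×0.586 = 1265.8 g/s of glycerol enters n7.
Concentrate = 2160 − 436 = 1724 g/s.
Mass fraction = 1265.8/1724 = 0.734.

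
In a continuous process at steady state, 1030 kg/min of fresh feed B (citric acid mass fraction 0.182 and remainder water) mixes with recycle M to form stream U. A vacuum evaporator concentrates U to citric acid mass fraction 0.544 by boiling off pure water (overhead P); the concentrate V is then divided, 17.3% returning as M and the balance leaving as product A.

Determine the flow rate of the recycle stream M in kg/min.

72.09 kg/min

Overall citric acid balance (none leaves overhead): citric acid in fresh feed = citric acid in product, i.e. 1030×0.182 = (1−0.173)·V·0.544.
V = 187.46/(0.544×0.827) = 416.68 kg/min.
Recycle M = 0.173×416.68 = 72.086 kg/min.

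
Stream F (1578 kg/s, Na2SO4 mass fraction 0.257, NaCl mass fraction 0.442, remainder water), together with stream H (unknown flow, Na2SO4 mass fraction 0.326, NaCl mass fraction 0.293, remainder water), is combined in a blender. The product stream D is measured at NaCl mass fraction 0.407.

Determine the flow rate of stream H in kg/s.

484.5 kg/s

Let H be the unknown flow. Total out = 1578 + H.
NaCl balance: 697.48 + 0.293·H = 0.407·(1578 + H)
(0.293 − 0.407)·H = 0.407×1578 − 697.48 = -55.23
H = -55.23 / -0.114 = 484.47 kg/s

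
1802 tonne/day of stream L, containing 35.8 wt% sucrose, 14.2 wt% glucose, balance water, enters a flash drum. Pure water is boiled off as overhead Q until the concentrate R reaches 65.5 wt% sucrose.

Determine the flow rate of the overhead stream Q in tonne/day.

sucrose is conserved: 1802×0.358 = 645.12 tonne/day all reports to the concentrate.
Concentrate = 645.12/(target fraction) = 984.91 tonne/day.
Overhead = 1802 − 984.91 = 817.09 tonne/day.

817.1 tonne/day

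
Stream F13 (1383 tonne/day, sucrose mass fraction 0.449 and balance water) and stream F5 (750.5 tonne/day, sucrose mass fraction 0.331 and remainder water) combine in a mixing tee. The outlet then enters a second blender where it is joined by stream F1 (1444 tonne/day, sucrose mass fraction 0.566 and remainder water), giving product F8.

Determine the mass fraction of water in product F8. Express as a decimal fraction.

0.529

Overall, product flow = 3577.5 tonne/day.
water in = 1383×0.551 + 750.5×0.669 + 1444×0.434 = 1890.8 tonne/day.
water fraction in F8 = 0.529.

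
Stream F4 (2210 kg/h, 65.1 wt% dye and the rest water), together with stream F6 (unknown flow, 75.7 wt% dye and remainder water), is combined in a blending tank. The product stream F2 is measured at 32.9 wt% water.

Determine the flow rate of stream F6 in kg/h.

514 kg/h

Let F6 be the unknown flow. Total out = 2210 + F6.
water balance: 771.29 + 0.243·F6 = 0.329·(2210 + F6)
(0.243 − 0.329)·F6 = 0.329×2210 − 771.29 = -44.2
F6 = -44.2 / -0.086 = 513.95 kg/h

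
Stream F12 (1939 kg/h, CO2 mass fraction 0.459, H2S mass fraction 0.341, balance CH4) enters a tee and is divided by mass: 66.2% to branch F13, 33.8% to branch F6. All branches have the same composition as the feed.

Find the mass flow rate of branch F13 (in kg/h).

Branch F13 flow = 0.662×1939 = 1283.6 kg/h.

1284 kg/h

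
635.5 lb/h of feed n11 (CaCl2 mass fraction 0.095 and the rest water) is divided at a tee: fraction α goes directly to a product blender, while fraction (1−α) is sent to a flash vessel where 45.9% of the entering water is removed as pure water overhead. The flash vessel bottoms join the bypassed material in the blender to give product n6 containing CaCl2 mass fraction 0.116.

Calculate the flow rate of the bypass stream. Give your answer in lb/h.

358.5 lb/h

All 635.5×0.095 = 60.373 lb/h of CaCl2 reaches n6, so n6 = 60.373/0.116 = 520.45 lb/h and vapour = 115.05 lb/h.
The evaporator receives (1−α)·635.5 of feed at 0.905 water and removes 0.459 of that water:
0.459×0.905×(1−α)×635.5 = 115.05
(1−α) = 115.05/263.98 = 0.4358;  α = 0.5642.
Bypass flow = 0.5642×635.5 = 358.54 lb/h.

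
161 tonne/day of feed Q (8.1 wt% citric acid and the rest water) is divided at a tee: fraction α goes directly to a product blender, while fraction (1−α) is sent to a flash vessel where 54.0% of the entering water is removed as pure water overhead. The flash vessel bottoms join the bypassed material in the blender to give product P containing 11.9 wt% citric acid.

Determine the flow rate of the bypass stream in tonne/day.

57.4 tonne/day

All 161×0.081 = 13.041 tonne/day of citric acid reaches P, so P = 13.041/0.119 = 109.59 tonne/day and vapour = 51.412 tonne/day.
The evaporator receives (1−α)·161 of feed at 0.919 water and removes 0.540 of that water:
0.540×0.919×(1−α)×161 = 51.412
(1−α) = 51.412/79.898 = 0.6435;  α = 0.3565.
Bypass flow = 0.3565×161 = 57.402 tonne/day.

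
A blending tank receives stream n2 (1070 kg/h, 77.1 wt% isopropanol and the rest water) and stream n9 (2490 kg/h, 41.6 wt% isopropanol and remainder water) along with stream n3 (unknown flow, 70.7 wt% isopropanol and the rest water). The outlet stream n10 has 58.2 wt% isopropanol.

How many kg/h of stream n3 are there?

Let n3 be the unknown flow. Total out = 3560 + n3.
isopropanol balance: 1860.8 + 0.707·n3 = 0.582·(3560 + n3)
(0.707 − 0.582)·n3 = 0.582×3560 − 1860.8 = 211.11
n3 = 211.11 / 0.125 = 1688.9 kg/h

1689 kg/h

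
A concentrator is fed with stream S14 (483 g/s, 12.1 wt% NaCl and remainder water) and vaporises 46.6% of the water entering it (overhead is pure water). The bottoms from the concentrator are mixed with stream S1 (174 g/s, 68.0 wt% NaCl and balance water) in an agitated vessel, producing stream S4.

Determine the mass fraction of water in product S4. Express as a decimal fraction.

0.615

Vapour removed = 0.466×0.879×483 = 197.84 g/s; concentrate = 285.16 g/s.
water reaching the mixer = 226.71 (from concentrate) + 174×0.320 = 282.39 g/s.
Product flow = 285.16 + 174 = 459.16 g/s; water fraction = 0.615.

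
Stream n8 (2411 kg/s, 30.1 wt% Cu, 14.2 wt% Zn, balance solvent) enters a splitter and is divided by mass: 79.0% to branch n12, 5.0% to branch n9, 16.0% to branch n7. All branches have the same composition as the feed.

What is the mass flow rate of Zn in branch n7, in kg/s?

54.78 kg/s

Branch n7 total = 0.160×2411 = 385.76 kg/s.
Zn in n7 = 0.142×385.76 = 54.778 kg/s.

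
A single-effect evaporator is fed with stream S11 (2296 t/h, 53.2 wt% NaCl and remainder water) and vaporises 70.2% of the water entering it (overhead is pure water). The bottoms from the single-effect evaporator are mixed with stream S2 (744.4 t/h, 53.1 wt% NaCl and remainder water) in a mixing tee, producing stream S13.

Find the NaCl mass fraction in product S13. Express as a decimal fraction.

Vapour removed = 0.702×0.468×2296 = 754.32 t/h; concentrate = 1541.7 t/h.
NaCl reaching the mixer = 1221.5 (from concentrate) + 744.4×0.531 = 1616.7 t/h.
Product flow = 1541.7 + 744.4 = 2286.1 t/h; NaCl fraction = 0.707.

0.707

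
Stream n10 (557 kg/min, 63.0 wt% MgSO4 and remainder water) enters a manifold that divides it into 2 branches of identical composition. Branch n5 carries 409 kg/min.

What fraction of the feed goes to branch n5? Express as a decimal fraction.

Fraction to n5 = 409/557 = 0.7343.

0.734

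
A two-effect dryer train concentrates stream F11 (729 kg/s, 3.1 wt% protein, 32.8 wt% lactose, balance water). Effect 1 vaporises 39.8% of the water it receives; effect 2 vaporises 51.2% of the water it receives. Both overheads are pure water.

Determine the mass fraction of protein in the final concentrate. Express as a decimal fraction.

0.057

water in feed = 729×0.641 = 467.29 kg/s.
After stage 1: water left = (1−0.398)×467.29 = 281.31; stream total = 543.02 kg/s.
After stage 2: water left = (1−0.512)×281.31 = 137.28; final concentrate = 398.99 kg/s.
protein fraction = 22.599/398.99 = 0.057.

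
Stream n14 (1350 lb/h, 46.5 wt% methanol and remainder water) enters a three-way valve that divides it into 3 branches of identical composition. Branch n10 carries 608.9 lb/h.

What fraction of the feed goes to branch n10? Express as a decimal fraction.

Fraction to n10 = 608.9/1350 = 0.4510.

0.451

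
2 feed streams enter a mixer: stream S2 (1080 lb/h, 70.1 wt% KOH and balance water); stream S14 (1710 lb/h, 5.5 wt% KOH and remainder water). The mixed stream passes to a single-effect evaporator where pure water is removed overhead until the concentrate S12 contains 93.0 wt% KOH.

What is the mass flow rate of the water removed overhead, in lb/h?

KOH entering = 1080×0.701 + 1710×0.055 = 851.13 lb/h.
All KOH reports to S12, so S12 = 851.13/0.930 = 915.19 lb/h.
Total feed = 2790 lb/h; overhead = 2790 − 915.19 = 1874.8 lb/h.

1875 lb/h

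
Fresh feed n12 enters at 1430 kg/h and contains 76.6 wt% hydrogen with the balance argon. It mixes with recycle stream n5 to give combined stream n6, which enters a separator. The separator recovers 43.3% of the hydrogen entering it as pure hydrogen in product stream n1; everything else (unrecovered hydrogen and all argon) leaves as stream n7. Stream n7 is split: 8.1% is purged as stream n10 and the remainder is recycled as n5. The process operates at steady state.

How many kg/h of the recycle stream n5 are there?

argon enters only via n12 and leaves only via the purge: 1430×0.234 = 0.081×(argon in n7), and the separator passes all argon, so argon in n6 = argon in n7 = 4131.1 kg/h.
hydrogen in n6: m_A = 1430×0.766 + (1−0.081)·(1−0.433)·m_A, so m_A = 1095.4/0.4789 = 2287.2 kg/h.
n7 = (1−0.433)×2287.2 + 4131.1 = 5427.9 kg/h.
Recycle n5 = (1−0.081)×5427.9 = 4988.3 kg/h.

4988 kg/h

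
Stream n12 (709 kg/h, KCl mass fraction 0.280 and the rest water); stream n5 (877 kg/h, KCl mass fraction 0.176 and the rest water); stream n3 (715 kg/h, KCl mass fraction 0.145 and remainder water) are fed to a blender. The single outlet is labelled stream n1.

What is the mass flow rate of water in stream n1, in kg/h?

1844 kg/h

water out = water in = 709×0.720 + 877×0.824 + 715×0.855 = 1844.5 kg/h.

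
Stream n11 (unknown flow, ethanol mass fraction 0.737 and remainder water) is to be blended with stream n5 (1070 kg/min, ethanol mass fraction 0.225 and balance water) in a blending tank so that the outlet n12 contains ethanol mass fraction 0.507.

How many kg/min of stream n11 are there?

1312 kg/min

Let n11 be the unknown flow. Total out = 1070 + n11.
ethanol balance: 240.75 + 0.737·n11 = 0.507·(1070 + n11)
(0.737 − 0.507)·n11 = 0.507×1070 − 240.75 = 301.74
n11 = 301.74 / 0.230 = 1311.9 kg/min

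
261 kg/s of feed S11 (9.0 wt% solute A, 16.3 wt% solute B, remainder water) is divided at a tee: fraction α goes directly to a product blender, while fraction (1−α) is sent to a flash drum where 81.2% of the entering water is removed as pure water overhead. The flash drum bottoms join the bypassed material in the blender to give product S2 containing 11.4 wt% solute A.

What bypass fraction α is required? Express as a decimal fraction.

0.653

All 261×0.090 = 23.49 kg/s of solute A reaches S2, so S2 = 23.49/0.114 = 206.05 kg/s and vapour = 54.947 kg/s.
The evaporator receives (1−α)·261 of feed at 0.747 water and removes 0.812 of that water:
0.812×0.747×(1−α)×261 = 54.947
(1−α) = 54.947/158.31 = 0.3471;  α = 0.6529.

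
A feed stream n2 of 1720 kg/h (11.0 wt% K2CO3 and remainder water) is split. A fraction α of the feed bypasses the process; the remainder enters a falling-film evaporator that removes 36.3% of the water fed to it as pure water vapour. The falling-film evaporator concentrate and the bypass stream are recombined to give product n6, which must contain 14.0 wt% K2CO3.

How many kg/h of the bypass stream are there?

579.2 kg/h

All 1720×0.110 = 189.2 kg/h of K2CO3 reaches n6, so n6 = 189.2/0.140 = 1351.4 kg/h and vapour = 368.57 kg/h.
The evaporator receives (1−α)·1720 of feed at 0.890 water and removes 0.363 of that water:
0.363×0.890×(1−α)×1720 = 368.57
(1−α) = 368.57/555.68 = 0.6633;  α = 0.3367.
Bypass flow = 0.3367×1720 = 579.16 kg/h.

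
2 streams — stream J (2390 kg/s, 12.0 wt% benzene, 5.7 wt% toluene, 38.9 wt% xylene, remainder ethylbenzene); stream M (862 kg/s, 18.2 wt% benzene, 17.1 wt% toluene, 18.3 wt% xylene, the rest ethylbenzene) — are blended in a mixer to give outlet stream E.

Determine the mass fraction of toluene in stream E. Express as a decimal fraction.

0.0872

Total flow out = 2390 + 862 = 3252 kg/s.
toluene in = 2390×0.057 + 862×0.171 = 283.63 kg/s.
toluene mass fraction in E = 283.63/3252 = 0.0872.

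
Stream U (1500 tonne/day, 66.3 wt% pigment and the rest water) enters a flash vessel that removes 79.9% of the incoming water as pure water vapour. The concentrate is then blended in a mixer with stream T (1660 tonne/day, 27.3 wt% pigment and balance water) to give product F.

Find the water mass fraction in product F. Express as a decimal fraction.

0.475

Vapour removed = 0.799×0.337×1500 = 403.89 tonne/day; concentrate = 1096.1 tonne/day.
water reaching the mixer = 101.61 (from concentrate) + 1660×0.727 = 1308.4 tonne/day.
Product flow = 1096.1 + 1660 = 2756.1 tonne/day; water fraction = 0.475.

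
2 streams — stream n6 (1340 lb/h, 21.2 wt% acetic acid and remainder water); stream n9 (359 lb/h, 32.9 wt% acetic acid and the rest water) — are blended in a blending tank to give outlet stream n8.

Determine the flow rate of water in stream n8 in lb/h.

water out = water in = 1340×0.788 + 359×0.671 = 1296.8 lb/h.

1297 lb/h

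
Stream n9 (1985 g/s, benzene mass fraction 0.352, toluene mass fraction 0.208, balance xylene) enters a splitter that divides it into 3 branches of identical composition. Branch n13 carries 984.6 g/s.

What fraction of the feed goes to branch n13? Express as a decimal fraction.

Fraction to n13 = 984.6/1985 = 0.4960.

0.496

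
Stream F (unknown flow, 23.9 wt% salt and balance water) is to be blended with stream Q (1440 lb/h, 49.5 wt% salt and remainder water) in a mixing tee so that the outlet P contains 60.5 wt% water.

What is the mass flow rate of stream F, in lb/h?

923.1 lb/h

Let F be the unknown flow. Total out = 1440 + F.
water balance: 727.2 + 0.761·F = 0.605·(1440 + F)
(0.761 − 0.605)·F = 0.605×1440 − 727.2 = 144
F = 144 / 0.156 = 923.08 lb/h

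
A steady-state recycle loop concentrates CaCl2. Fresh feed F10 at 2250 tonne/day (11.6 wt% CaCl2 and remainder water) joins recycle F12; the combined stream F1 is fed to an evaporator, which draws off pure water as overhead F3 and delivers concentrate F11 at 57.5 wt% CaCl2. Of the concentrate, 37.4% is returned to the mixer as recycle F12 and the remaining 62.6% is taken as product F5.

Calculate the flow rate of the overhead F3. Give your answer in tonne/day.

1796 tonne/day

Overall CaCl2 balance (none leaves overhead): CaCl2 in fresh feed = CaCl2 in product, i.e. 2250×0.116 = (1−0.374)·F11·0.575.
F11 = 261/(0.575×0.626) = 725.1 tonne/day.
Recycle F12 = 0.374×725.1 = 271.19 tonne/day.
Combined feed F1 = 2250 + 271.19 = 2521.2 tonne/day.
Overhead F3 = F1 − F11 = 2521.2 − 725.1 = 1796.1 tonne/day.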